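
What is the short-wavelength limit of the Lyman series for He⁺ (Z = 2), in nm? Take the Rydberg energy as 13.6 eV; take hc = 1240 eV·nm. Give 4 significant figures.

The Lyman series has lower level n_f = 1; the series limit corresponds to n_i → ∞.
ΔE_max = 13.6 × 4 / 1² = 54.40 eV.
λ_min = 1240 / 54.40 = 22.79 nm.

22.79 nm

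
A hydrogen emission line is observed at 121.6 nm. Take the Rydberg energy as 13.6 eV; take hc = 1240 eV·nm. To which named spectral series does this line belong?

Lyman

ΔE = 1240/121.6 = 10.20 eV.
This matches 13.6 × (1/1² − 1/2²), so n_f = 1: the Lyman series.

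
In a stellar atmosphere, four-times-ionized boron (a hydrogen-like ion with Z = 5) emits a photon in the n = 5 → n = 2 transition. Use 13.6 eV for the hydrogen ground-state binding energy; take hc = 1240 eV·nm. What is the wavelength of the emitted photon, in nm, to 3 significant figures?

For Z = 5 the level energies scale as Z², so the effective Rydberg energy is 13.6 × 25 = 340.0 eV.
ΔE = 340.0 × (1/2² − 1/5²) = 340.0 × 0.2100 = 71.40 eV.
λ = hc/ΔE = 1240 / 71.40 = 17.4 nm.

17.4 nm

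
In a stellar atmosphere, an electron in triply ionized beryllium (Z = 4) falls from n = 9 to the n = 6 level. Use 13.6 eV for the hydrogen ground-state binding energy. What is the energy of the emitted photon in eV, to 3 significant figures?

The Bohr energies scale as Z², so for Z = 4: E_n = −217.6/n² eV.
E_9 = −217.6/81 = −2.686 eV and E_6 = −217.6/36 = −6.044 eV.
The photon energy is |E_9 − E_6| = 3.36 eV.

3.36 eV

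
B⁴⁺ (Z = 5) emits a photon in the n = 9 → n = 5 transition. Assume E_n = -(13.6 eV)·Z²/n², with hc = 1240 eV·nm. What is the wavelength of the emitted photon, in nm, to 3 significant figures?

132 nm

For Z = 5 the level energies scale as Z², so the effective Rydberg energy is 13.6 × 25 = 340.0 eV.
ΔE = 340.0 × (1/5² − 1/9²) = 340.0 × 0.02765 = 9.402 eV.
λ = hc/ΔE = 1240 / 9.402 = 132 nm.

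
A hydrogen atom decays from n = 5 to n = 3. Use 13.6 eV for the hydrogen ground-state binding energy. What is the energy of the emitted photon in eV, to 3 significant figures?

E_5 = −13.60/25 = −0.5440 eV and E_3 = −13.60/9 = −1.511 eV.
The photon energy is |E_5 − E_3| = 0.967 eV.

0.967 eV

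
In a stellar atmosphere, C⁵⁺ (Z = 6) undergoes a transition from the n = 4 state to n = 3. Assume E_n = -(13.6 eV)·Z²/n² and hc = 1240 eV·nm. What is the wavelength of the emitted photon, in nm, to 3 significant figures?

52.1 nm

For Z = 6 the level energies scale as Z², so the effective Rydberg energy is 13.6 × 36 = 489.6 eV.
ΔE = 489.6 × (1/3² − 1/4²) = 489.6 × 0.04861 = 23.80 eV.
λ = hc/ΔE = 1240 / 23.80 = 52.1 nm.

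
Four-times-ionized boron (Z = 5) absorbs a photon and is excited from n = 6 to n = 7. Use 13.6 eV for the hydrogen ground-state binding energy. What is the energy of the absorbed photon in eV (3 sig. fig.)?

2.51 eV

The Bohr energies scale as Z², so for Z = 5: E_n = −340.0/n² eV.
E_7 = −340.0/49 = −6.939 eV and E_6 = −340.0/36 = −9.444 eV.
The photon energy is |E_7 − E_6| = 2.51 eV.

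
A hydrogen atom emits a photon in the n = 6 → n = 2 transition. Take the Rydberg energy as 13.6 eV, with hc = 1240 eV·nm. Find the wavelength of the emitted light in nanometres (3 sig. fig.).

410 nm

ΔE = 13.60 × (1/2² − 1/6²) = 13.60 × 0.2222 = 3.022 eV.
λ = hc/ΔE = 1240 / 3.022 = 410 nm.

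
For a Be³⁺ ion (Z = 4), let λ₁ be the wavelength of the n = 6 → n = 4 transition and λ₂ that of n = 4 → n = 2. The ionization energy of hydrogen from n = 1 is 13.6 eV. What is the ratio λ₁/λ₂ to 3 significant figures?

λ ∝ 1/ΔE ∝ 1/(1/n_f² − 1/n_i²), and the Z² and hc factors cancel in the ratio.
λ₁/λ₂ = (1/2² − 1/4²)/(1/4² − 1/6²) = 0.1875/0.03472 = 5.40.

5.40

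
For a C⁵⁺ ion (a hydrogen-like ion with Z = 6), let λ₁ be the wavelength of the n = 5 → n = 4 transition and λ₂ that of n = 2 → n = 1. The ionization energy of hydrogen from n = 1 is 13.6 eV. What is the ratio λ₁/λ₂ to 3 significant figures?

33.3

λ ∝ 1/ΔE ∝ 1/(1/n_f² − 1/n_i²), and the Z² and hc factors cancel in the ratio.
λ₁/λ₂ = (1/1² − 1/2²)/(1/4² − 1/5²) = 0.7500/0.02250 = 33.3.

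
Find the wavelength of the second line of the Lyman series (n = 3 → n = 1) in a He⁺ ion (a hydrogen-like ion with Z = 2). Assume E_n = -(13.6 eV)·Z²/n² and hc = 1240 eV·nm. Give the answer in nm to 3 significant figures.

The Lyman series terminates on n_f = 1; the second line has n_i = 1+2 = 3.
ΔE = 54.40 × (1/1² − 1/3²) = 48.36 eV.
λ = 1240 / 48.36 = 25.6 nm.

25.6 nm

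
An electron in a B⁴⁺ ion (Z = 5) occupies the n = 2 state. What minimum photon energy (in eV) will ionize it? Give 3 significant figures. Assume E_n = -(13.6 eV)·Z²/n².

85.0 eV

E_n = −13.6 Z²/n² = −340.0/n² eV for Z = 5.
E_2 = −340.0/4 = −85.0 eV, so ionization (to E = 0) requires 85.0 eV.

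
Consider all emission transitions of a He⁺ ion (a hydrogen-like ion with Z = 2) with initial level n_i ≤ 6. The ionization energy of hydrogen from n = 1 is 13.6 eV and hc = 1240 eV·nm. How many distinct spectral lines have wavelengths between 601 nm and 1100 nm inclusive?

2

Enumerate all n_i → n_f pairs with 1 ≤ n_f < n_i ≤ 6 and compute λ = 1240 / [13.6·4·(1/n_f² − 1/n_i²)].
Lines falling in [601, 1100] nm: 6→4 (656.5 nm), 5→4 (1013 nm).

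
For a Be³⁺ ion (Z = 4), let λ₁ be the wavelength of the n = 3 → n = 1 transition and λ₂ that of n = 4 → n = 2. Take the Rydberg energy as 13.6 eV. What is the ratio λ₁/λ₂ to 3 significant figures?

0.211

λ ∝ 1/ΔE ∝ 1/(1/n_f² − 1/n_i²), and the Z² and hc factors cancel in the ratio.
λ₁/λ₂ = (1/2² − 1/4²)/(1/1² − 1/3²) = 0.1875/0.8889 = 0.211.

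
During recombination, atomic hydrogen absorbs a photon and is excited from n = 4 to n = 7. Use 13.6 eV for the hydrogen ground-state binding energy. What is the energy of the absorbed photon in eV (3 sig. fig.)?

E_7 = −13.60/49 = −0.2776 eV and E_4 = −13.60/16 = −0.8500 eV.
The photon energy is |E_7 − E_4| = 0.572 eV.

0.572 eV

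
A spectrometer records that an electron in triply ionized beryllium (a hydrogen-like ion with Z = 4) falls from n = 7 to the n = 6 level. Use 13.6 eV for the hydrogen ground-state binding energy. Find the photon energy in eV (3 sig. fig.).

1.60 eV

The Bohr energies scale as Z², so for Z = 4: E_n = −217.6/n² eV.
E_7 = −217.6/49 = −4.441 eV and E_6 = −217.6/36 = −6.044 eV.
The photon energy is |E_7 − E_6| = 1.60 eV.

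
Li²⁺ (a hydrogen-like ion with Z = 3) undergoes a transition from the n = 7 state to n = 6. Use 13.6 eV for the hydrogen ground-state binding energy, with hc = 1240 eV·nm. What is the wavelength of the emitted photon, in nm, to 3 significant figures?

1370 nm

For Z = 3 the level energies scale as Z², so the effective Rydberg energy is 13.6 × 9 = 122.4 eV.
ΔE = 122.4 × (1/6² − 1/7²) = 122.4 × 0.007370 = 0.9020 eV.
λ = hc/ΔE = 1240 / 0.9020 = 1370 nm.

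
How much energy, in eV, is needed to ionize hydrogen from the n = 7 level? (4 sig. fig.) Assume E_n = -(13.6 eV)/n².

0.2776 eV

E_7 = −13.60/49 = −0.2776 eV, so ionization (to E = 0) requires 0.2776 eV.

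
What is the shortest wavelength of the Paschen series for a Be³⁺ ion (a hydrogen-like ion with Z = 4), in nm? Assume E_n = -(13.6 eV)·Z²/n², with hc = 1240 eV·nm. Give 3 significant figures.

The Paschen series has lower level n_f = 3; the series limit corresponds to n_i → ∞.
ΔE_max = 13.6 × 16 / 3² = 24.18 eV.
λ_min = 1240 / 24.18 = 51.3 nm.

51.3 nm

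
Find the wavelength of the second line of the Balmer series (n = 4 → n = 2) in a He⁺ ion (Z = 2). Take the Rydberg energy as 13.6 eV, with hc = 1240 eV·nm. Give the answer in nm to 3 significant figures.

122 nm

The Balmer series terminates on n_f = 2; the second line has n_i = 2+2 = 4.
ΔE = 54.40 × (1/2² − 1/4²) = 10.20 eV.
λ = 1240 / 10.20 = 122 nm.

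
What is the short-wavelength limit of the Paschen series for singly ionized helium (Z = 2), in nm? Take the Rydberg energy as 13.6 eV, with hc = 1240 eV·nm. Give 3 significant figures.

The Paschen series has lower level n_f = 3; the series limit corresponds to n_i → ∞.
ΔE_max = 13.6 × 4 / 3² = 6.044 eV.
λ_min = 1240 / 6.044 = 205 nm.

205 nm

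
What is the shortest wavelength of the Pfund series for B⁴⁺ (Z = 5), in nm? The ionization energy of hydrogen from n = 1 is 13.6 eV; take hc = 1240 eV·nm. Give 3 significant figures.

The Pfund series has lower level n_f = 5; the series limit corresponds to n_i → ∞.
ΔE_max = 13.6 × 25 / 5² = 13.60 eV.
λ_min = 1240 / 13.60 = 91.2 nm.

91.2 nm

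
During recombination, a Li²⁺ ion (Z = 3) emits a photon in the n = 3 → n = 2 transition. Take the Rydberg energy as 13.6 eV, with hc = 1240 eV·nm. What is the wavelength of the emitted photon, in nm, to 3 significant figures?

For Z = 3 the level energies scale as Z², so the effective Rydberg energy is 13.6 × 9 = 122.4 eV.
ΔE = 122.4 × (1/2² − 1/3²) = 122.4 × 0.1389 = 17.00 eV.
λ = hc/ΔE = 1240 / 17.00 = 72.9 nm.

72.9 nm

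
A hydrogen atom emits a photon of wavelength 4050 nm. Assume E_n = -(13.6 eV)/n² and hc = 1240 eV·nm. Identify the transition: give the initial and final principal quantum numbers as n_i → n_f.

The photon energy is ΔE = hc/λ = 1240 / 4050 = 0.3062 eV.
With Z = 1, ΔE = 13.60 × (1/n_f² − 1/n_i²), so 1/n_f² − 1/n_i² = 0.02251.
Trying n_f = 4 gives 1/n_i² = 0.03999, i.e. n_i ≈ 5; this pair matches.

n_i = 5, n_f = 4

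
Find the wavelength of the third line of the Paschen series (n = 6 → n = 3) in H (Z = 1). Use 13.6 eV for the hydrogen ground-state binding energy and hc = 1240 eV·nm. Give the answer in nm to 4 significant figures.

The Paschen series terminates on n_f = 3; the third line has n_i = 3+3 = 6.
ΔE = 13.60 × (1/3² − 1/6²) = 1.133 eV.
λ = 1240 / 1.133 = 1094 nm.

1094 nm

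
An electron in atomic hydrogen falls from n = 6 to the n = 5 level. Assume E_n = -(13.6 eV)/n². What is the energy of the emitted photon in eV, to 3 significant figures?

0.166 eV

E_6 = −13.60/36 = −0.3778 eV and E_5 = −13.60/25 = −0.5440 eV.
The photon energy is |E_6 − E_5| = 0.166 eV.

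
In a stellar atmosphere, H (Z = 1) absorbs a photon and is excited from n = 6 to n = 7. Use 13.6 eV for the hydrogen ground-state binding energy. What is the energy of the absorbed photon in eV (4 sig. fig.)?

E_7 = −13.60/49 = −0.2776 eV and E_6 = −13.60/36 = −0.3778 eV.
The photon energy is |E_7 − E_6| = 0.1002 eV.

0.1002 eV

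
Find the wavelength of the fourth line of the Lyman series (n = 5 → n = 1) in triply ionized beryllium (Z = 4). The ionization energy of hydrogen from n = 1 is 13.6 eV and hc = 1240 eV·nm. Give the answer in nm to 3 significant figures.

The Lyman series terminates on n_f = 1; the fourth line has n_i = 1+4 = 5.
ΔE = 217.6 × (1/1² − 1/5²) = 208.9 eV.
λ = 1240 / 208.9 = 5.94 nm.

5.94 nm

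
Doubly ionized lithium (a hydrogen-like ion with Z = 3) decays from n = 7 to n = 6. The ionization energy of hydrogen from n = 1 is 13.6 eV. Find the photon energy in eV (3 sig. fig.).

0.902 eV

The Bohr energies scale as Z², so for Z = 3: E_n = −122.4/n² eV.
E_7 = −122.4/49 = −2.498 eV and E_6 = −122.4/36 = −3.400 eV.
The photon energy is |E_7 − E_6| = 0.902 eV.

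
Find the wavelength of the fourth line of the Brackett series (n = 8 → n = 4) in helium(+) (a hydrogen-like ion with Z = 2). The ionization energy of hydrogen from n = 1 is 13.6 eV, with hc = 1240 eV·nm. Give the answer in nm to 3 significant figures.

The Brackett series terminates on n_f = 4; the fourth line has n_i = 4+4 = 8.
ΔE = 54.40 × (1/4² − 1/8²) = 2.550 eV.
λ = 1240 / 2.550 = 486 nm.

486 nm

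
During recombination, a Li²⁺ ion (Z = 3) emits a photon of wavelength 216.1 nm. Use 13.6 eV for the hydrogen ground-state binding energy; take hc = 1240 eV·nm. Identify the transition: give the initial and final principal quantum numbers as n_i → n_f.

n_i = 8, n_f = 4

The photon energy is ΔE = hc/λ = 1240 / 216.1 = 5.738 eV.
With Z = 3, ΔE = 122.4 × (1/n_f² − 1/n_i²), so 1/n_f² − 1/n_i² = 0.04688.
Trying n_f = 4 gives 1/n_i² = 0.01562, i.e. n_i ≈ 8; this pair matches.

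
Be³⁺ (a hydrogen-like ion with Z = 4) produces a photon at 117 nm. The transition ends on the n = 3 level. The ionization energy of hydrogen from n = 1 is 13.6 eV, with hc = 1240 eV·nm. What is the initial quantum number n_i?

The photon energy is ΔE = hc/λ = 1240 / 117 = 10.60 eV.
With Z = 4, ΔE = 217.6 × (1/n_f² − 1/n_i²), so 1/n_f² − 1/n_i² = 0.04871.
With n_f = 3: 1/n_i² = 1/9 − 0.04871 = 0.06241, so n_i ≈ 4.00.

n_i = 4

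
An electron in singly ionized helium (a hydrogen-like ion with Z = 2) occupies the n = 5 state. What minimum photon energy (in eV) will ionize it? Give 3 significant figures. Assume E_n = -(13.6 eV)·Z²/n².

E_n = −13.6 Z²/n² = −54.40/n² eV for Z = 2.
E_5 = −54.40/25 = −2.18 eV, so ionization (to E = 0) requires 2.18 eV.

2.18 eV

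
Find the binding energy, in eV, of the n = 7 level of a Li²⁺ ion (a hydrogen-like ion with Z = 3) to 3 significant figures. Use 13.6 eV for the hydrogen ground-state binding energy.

E_n = −13.6 Z²/n² = −122.4/n² eV for Z = 3.
E_7 = −122.4/49 = −2.50 eV, so ionization (to E = 0) requires 2.50 eV.

2.50 eV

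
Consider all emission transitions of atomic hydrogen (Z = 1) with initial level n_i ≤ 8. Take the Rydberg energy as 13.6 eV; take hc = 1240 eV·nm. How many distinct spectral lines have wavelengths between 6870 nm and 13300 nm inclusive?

3

Enumerate all n_i → n_f pairs with 1 ≤ n_f < n_i ≤ 8 and compute λ = 1240 / [13.6·1·(1/n_f² − 1/n_i²)].
Lines falling in [6870, 13300] nm: 6→5 (7460 nm), 8→6 (7503 nm), 7→6 (12370 nm).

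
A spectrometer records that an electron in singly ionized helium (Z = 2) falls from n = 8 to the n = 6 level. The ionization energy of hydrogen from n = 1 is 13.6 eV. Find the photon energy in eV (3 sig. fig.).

The Bohr energies scale as Z², so for Z = 2: E_n = −54.40/n² eV.
E_8 = −54.40/64 = −0.8500 eV and E_6 = −54.40/36 = −1.511 eV.
The photon energy is |E_8 − E_6| = 0.661 eV.

0.661 eV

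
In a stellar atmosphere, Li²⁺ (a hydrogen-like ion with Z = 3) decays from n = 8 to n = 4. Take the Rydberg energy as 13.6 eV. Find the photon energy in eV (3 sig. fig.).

The Bohr energies scale as Z², so for Z = 3: E_n = −122.4/n² eV.
E_8 = −122.4/64 = −1.913 eV and E_4 = −122.4/16 = −7.650 eV.
The photon energy is |E_8 − E_4| = 5.74 eV.

5.74 eV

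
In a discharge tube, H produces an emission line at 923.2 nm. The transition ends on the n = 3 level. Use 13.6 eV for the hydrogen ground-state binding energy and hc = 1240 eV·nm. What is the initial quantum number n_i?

n_i = 9

The photon energy is ΔE = hc/λ = 1240 / 923.2 = 1.343 eV.
With Z = 1, ΔE = 13.60 × (1/n_f² − 1/n_i²), so 1/n_f² − 1/n_i² = 0.09876.
With n_f = 3: 1/n_i² = 1/9 − 0.09876 = 0.01235, so n_i ≈ 9.00.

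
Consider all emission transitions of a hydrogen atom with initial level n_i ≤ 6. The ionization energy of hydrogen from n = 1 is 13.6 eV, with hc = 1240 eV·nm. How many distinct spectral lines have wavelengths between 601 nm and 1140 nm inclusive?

2

Enumerate all n_i → n_f pairs with 1 ≤ n_f < n_i ≤ 6 and compute λ = 1240 / [13.6·1·(1/n_f² − 1/n_i²)].
Lines falling in [601, 1140] nm: 3→2 (656.5 nm), 6→3 (1094 nm).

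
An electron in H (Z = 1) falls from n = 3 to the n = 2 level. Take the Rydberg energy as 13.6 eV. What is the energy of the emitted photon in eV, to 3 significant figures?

1.89 eV

E_3 = −13.60/9 = −1.511 eV and E_2 = −13.60/4 = −3.400 eV.
The photon energy is |E_3 − E_2| = 1.89 eV.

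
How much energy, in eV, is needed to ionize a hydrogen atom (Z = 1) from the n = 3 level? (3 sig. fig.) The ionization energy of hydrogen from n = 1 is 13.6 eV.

1.51 eV

E_3 = −13.60/9 = −1.51 eV, so ionization (to E = 0) requires 1.51 eV.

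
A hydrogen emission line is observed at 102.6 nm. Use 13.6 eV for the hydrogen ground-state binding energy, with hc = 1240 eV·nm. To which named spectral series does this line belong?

Lyman

ΔE = 1240/102.6 = 12.09 eV.
This matches 13.6 × (1/1² − 1/3²), so n_f = 1: the Lyman series.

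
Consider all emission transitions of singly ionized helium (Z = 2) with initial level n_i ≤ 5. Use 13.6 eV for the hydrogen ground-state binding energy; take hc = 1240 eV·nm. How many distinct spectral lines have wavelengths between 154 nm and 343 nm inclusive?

2

Enumerate all n_i → n_f pairs with 1 ≤ n_f < n_i ≤ 5 and compute λ = 1240 / [13.6·4·(1/n_f² − 1/n_i²)].
Lines falling in [154, 343] nm: 3→2 (164.1 nm), 5→3 (320.5 nm).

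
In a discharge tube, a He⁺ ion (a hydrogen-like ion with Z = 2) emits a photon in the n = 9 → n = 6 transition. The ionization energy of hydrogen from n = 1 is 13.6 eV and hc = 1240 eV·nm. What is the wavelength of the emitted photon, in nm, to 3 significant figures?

1480 nm

For Z = 2 the level energies scale as Z², so the effective Rydberg energy is 13.6 × 4 = 54.40 eV.
ΔE = 54.40 × (1/6² − 1/9²) = 54.40 × 0.01543 = 0.8395 eV.
λ = hc/ΔE = 1240 / 0.8395 = 1480 nm.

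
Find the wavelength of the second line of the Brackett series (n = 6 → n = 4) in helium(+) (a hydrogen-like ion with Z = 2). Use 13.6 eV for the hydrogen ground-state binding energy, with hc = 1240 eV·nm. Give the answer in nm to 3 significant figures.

656 nm

The Brackett series terminates on n_f = 4; the second line has n_i = 4+2 = 6.
ΔE = 54.40 × (1/4² − 1/6²) = 1.889 eV.
λ = 1240 / 1.889 = 656 nm.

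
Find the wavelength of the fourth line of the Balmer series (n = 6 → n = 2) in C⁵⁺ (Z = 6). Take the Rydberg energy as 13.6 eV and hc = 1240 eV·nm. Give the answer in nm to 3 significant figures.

The Balmer series terminates on n_f = 2; the fourth line has n_i = 2+4 = 6.
ΔE = 489.6 × (1/2² − 1/6²) = 108.8 eV.
λ = 1240 / 108.8 = 11.4 nm.

11.4 nm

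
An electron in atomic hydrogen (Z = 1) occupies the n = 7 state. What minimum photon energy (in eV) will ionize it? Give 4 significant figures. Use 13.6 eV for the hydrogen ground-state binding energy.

E_7 = −13.60/49 = −0.2776 eV, so ionization (to E = 0) requires 0.2776 eV.

0.2776 eV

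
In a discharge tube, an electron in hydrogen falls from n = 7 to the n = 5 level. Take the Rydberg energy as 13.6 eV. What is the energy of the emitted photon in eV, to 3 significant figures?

E_7 = −13.60/49 = −0.2776 eV and E_5 = −13.60/25 = −0.5440 eV.
The photon energy is |E_7 − E_5| = 0.266 eV.

0.266 eV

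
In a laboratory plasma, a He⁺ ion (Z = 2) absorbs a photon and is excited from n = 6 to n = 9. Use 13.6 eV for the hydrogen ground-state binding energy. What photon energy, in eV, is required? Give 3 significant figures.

0.840 eV

The Bohr energies scale as Z², so for Z = 2: E_n = −54.40/n² eV.
E_9 = −54.40/81 = −0.6716 eV and E_6 = −54.40/36 = −1.511 eV.
The photon energy is |E_9 − E_6| = 0.840 eV.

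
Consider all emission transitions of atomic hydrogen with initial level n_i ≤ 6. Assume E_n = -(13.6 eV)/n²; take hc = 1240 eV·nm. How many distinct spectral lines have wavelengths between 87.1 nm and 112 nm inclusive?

4

Enumerate all n_i → n_f pairs with 1 ≤ n_f < n_i ≤ 6 and compute λ = 1240 / [13.6·1·(1/n_f² − 1/n_i²)].
Lines falling in [87.1, 112] nm: 6→1 (93.78 nm), 5→1 (94.98 nm), 4→1 (97.25 nm), 3→1 (102.6 nm).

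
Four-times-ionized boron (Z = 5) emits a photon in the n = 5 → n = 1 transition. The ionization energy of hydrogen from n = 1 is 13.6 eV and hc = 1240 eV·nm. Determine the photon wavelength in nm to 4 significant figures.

3.799 nm

For Z = 5 the level energies scale as Z², so the effective Rydberg energy is 13.6 × 25 = 340.0 eV.
ΔE = 340.0 × (1/1² − 1/5²) = 340.0 × 0.9600 = 326.4 eV.
λ = hc/ΔE = 1240 / 326.4 = 3.799 nm.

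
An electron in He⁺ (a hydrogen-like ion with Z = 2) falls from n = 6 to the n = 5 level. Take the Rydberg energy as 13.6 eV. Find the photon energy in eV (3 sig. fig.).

The Bohr energies scale as Z², so for Z = 2: E_n = −54.40/n² eV.
E_6 = −54.40/36 = −1.511 eV and E_5 = −54.40/25 = −2.176 eV.
The photon energy is |E_6 − E_5| = 0.665 eV.

0.665 eV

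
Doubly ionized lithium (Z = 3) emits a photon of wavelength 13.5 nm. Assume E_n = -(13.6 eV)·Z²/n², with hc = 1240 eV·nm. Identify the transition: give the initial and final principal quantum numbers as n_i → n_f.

n_i = 2, n_f = 1

The photon energy is ΔE = hc/λ = 1240 / 13.5 = 91.85 eV.
With Z = 3, ΔE = 122.4 × (1/n_f² − 1/n_i²), so 1/n_f² − 1/n_i² = 0.7504.
Trying n_f = 1 gives 1/n_i² = 0.2496, i.e. n_i ≈ 2; this pair matches.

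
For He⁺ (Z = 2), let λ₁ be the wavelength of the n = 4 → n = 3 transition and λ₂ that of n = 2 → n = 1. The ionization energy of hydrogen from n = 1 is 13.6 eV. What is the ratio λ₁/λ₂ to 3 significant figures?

15.4

λ ∝ 1/ΔE ∝ 1/(1/n_f² − 1/n_i²), and the Z² and hc factors cancel in the ratio.
λ₁/λ₂ = (1/1² − 1/2²)/(1/3² − 1/4²) = 0.7500/0.04861 = 15.4.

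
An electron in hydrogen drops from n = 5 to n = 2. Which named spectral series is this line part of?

Balmer

The series is set by the lower level: n_f = 2 is the Balmer series.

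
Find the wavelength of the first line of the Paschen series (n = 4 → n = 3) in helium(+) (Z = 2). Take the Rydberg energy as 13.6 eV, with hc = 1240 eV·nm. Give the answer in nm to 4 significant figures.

468.9 nm

The Paschen series terminates on n_f = 3; the first line has n_i = 3+1 = 4.
ΔE = 54.40 × (1/3² − 1/4²) = 2.644 eV.
λ = 1240 / 2.644 = 468.9 nm.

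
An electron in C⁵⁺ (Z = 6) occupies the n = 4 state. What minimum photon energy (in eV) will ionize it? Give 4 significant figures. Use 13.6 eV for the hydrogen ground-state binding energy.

30.60 eV

E_n = −13.6 Z²/n² = −489.6/n² eV for Z = 6.
E_4 = −489.6/16 = −30.60 eV, so ionization (to E = 0) requires 30.60 eV.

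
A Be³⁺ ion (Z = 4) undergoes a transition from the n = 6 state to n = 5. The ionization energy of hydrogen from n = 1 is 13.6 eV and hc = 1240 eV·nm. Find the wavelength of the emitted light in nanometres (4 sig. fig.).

For Z = 4 the level energies scale as Z², so the effective Rydberg energy is 13.6 × 16 = 217.6 eV.
ΔE = 217.6 × (1/5² − 1/6²) = 217.6 × 0.01222 = 2.660 eV.
λ = hc/ΔE = 1240 / 2.660 = 466.2 nm.

466.2 nm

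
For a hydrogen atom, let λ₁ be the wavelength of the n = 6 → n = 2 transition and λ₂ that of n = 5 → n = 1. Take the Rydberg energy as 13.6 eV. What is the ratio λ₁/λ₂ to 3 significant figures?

λ ∝ 1/ΔE ∝ 1/(1/n_f² − 1/n_i²), and the Z² and hc factors cancel in the ratio.
λ₁/λ₂ = (1/1² − 1/5²)/(1/2² − 1/6²) = 0.9600/0.2222 = 4.32.

4.32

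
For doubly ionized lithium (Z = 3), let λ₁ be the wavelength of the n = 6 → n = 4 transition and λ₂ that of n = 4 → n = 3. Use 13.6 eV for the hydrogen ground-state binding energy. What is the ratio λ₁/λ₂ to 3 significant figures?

1.40

λ ∝ 1/ΔE ∝ 1/(1/n_f² − 1/n_i²), and the Z² and hc factors cancel in the ratio.
λ₁/λ₂ = (1/3² − 1/4²)/(1/4² − 1/6²) = 0.04861/0.03472 = 1.40.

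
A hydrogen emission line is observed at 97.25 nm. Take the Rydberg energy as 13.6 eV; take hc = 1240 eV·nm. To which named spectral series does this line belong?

ΔE = 1240/97.25 = 12.75 eV.
This matches 13.6 × (1/1² − 1/4²), so n_f = 1: the Lyman series.

Lyman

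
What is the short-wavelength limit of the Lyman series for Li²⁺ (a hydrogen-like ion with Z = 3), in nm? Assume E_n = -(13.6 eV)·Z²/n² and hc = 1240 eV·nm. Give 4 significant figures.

10.13 nm

The Lyman series has lower level n_f = 1; the series limit corresponds to n_i → ∞.
ΔE_max = 13.6 × 9 / 1² = 122.4 eV.
λ_min = 1240 / 122.4 = 10.13 nm.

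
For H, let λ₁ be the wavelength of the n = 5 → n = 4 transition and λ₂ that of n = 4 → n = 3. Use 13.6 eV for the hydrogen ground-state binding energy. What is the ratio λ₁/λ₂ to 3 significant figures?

2.16

λ ∝ 1/ΔE ∝ 1/(1/n_f² − 1/n_i²), and the Z² and hc factors cancel in the ratio.
λ₁/λ₂ = (1/3² − 1/4²)/(1/4² − 1/5²) = 0.04861/0.02250 = 2.16.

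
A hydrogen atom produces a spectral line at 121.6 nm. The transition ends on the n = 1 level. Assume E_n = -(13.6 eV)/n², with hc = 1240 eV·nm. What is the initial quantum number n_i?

The photon energy is ΔE = hc/λ = 1240 / 121.6 = 10.20 eV.
With Z = 1, ΔE = 13.60 × (1/n_f² − 1/n_i²), so 1/n_f² − 1/n_i² = 0.7498.
With n_f = 1: 1/n_i² = 1/1 − 0.7498 = 0.2502, so n_i ≈ 2.00.

n_i = 2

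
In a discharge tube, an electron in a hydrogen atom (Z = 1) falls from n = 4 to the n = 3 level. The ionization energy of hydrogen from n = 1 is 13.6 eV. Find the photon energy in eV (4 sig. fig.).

E_4 = −13.60/16 = −0.8500 eV and E_3 = −13.60/9 = −1.511 eV.
The photon energy is |E_4 − E_3| = 0.6611 eV.

0.6611 eV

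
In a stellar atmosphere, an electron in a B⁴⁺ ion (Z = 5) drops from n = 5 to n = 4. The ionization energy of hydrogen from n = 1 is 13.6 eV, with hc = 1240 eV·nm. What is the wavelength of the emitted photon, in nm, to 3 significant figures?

For Z = 5 the level energies scale as Z², so the effective Rydberg energy is 13.6 × 25 = 340.0 eV.
ΔE = 340.0 × (1/4² − 1/5²) = 340.0 × 0.02250 = 7.650 eV.
λ = hc/ΔE = 1240 / 7.650 = 162 nm.

162 nm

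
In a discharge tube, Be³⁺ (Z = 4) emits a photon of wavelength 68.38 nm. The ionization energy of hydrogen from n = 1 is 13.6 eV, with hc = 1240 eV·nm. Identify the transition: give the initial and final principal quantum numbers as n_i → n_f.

n_i = 6, n_f = 3

The photon energy is ΔE = hc/λ = 1240 / 68.38 = 18.13 eV.
With Z = 4, ΔE = 217.6 × (1/n_f² − 1/n_i²), so 1/n_f² − 1/n_i² = 0.08334.
Trying n_f = 3 gives 1/n_i² = 0.02777, i.e. n_i ≈ 6; this pair matches.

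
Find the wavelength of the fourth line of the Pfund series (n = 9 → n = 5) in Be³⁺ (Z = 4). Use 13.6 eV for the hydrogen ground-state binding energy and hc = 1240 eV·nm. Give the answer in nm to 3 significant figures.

The Pfund series terminates on n_f = 5; the fourth line has n_i = 5+4 = 9.
ΔE = 217.6 × (1/5² − 1/9²) = 6.018 eV.
λ = 1240 / 6.018 = 206 nm.

206 nm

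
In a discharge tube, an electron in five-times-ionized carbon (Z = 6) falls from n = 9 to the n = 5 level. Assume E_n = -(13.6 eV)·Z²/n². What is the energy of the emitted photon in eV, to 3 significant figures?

13.5 eV

The Bohr energies scale as Z², so for Z = 6: E_n = −489.6/n² eV.
E_9 = −489.6/81 = −6.044 eV and E_5 = −489.6/25 = −19.58 eV.
The photon energy is |E_9 − E_5| = 13.5 eV.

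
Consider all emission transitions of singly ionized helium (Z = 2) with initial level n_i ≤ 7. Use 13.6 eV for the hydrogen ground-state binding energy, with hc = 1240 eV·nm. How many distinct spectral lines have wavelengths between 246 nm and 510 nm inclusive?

Enumerate all n_i → n_f pairs with 1 ≤ n_f < n_i ≤ 7 and compute λ = 1240 / [13.6·4·(1/n_f² − 1/n_i²)].
Lines falling in [246, 510] nm: 7→3 (251.3 nm), 6→3 (273.5 nm), 5→3 (320.5 nm), 4→3 (468.9 nm).

4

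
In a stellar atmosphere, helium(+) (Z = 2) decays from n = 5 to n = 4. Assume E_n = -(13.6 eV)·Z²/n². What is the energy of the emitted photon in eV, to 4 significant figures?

1.224 eV

The Bohr energies scale as Z², so for Z = 2: E_n = −54.40/n² eV.
E_5 = −54.40/25 = −2.176 eV and E_4 = −54.40/16 = −3.400 eV.
The photon energy is |E_5 − E_4| = 1.224 eV.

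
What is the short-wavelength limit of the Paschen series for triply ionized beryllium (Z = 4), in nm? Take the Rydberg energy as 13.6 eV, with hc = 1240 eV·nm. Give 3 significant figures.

51.3 nm

The Paschen series has lower level n_f = 3; the series limit corresponds to n_i → ∞.
ΔE_max = 13.6 × 16 / 3² = 24.18 eV.
λ_min = 1240 / 24.18 = 51.3 nm.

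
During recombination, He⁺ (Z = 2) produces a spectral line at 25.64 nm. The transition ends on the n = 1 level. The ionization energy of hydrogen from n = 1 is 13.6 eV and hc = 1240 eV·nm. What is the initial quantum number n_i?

n_i = 3

The photon energy is ΔE = hc/λ = 1240 / 25.64 = 48.36 eV.
With Z = 2, ΔE = 54.40 × (1/n_f² − 1/n_i²), so 1/n_f² − 1/n_i² = 0.8890.
With n_f = 1: 1/n_i² = 1/1 − 0.8890 = 0.1110, so n_i ≈ 3.00.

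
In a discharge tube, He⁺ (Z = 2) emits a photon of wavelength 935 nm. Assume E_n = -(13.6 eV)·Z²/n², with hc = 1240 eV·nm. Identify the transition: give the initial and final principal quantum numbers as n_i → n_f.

n_i = 8, n_f = 5

The photon energy is ΔE = hc/λ = 1240 / 935 = 1.326 eV.
With Z = 2, ΔE = 54.40 × (1/n_f² − 1/n_i²), so 1/n_f² − 1/n_i² = 0.02438.
Trying n_f = 5 gives 1/n_i² = 0.01562, i.e. n_i ≈ 8; this pair matches.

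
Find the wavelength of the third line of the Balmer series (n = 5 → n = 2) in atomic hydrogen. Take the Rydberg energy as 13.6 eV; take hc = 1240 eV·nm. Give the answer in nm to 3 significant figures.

The Balmer series terminates on n_f = 2; the third line has n_i = 2+3 = 5.
ΔE = 13.60 × (1/2² − 1/5²) = 2.856 eV.
λ = 1240 / 2.856 = 434 nm.

434 nm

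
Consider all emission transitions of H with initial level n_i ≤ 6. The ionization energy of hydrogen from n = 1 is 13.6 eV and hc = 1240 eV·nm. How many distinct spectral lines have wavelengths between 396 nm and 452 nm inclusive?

Enumerate all n_i → n_f pairs with 1 ≤ n_f < n_i ≤ 6 and compute λ = 1240 / [13.6·1·(1/n_f² − 1/n_i²)].
Lines falling in [396, 452] nm: 6→2 (410.3 nm), 5→2 (434.2 nm).

2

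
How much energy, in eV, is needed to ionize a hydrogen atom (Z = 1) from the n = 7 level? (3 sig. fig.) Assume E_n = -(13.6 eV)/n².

0.278 eV

E_7 = −13.60/49 = −0.278 eV, so ionization (to E = 0) requires 0.278 eV.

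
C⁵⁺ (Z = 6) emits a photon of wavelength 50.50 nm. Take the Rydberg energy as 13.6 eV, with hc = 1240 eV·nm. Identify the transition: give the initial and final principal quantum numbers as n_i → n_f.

n_i = 9, n_f = 4

The photon energy is ΔE = hc/λ = 1240 / 50.50 = 24.55 eV.
With Z = 6, ΔE = 489.6 × (1/n_f² − 1/n_i²), so 1/n_f² − 1/n_i² = 0.05015.
Trying n_f = 4 gives 1/n_i² = 0.01235, i.e. n_i ≈ 9; this pair matches.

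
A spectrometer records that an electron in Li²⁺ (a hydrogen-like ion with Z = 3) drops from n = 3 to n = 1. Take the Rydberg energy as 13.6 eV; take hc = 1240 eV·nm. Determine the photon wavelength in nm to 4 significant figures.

11.40 nm

For Z = 3 the level energies scale as Z², so the effective Rydberg energy is 13.6 × 9 = 122.4 eV.
ΔE = 122.4 × (1/1² − 1/3²) = 122.4 × 0.8889 = 108.8 eV.
λ = hc/ΔE = 1240 / 108.8 = 11.40 nm.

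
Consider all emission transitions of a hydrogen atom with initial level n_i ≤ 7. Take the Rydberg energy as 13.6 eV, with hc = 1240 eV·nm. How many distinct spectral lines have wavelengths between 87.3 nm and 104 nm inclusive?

Enumerate all n_i → n_f pairs with 1 ≤ n_f < n_i ≤ 7 and compute λ = 1240 / [13.6·1·(1/n_f² − 1/n_i²)].
Lines falling in [87.3, 104] nm: 7→1 (93.08 nm), 6→1 (93.78 nm), 5→1 (94.98 nm), 4→1 (97.25 nm), 3→1 (102.6 nm).

5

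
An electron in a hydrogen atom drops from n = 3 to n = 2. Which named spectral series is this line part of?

Balmer

The series is set by the lower level: n_f = 2 is the Balmer series.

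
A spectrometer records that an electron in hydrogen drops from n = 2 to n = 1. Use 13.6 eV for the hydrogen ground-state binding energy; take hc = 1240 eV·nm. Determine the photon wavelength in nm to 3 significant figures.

ΔE = 13.60 × (1/1² − 1/2²) = 13.60 × 0.7500 = 10.20 eV.
λ = hc/ΔE = 1240 / 10.20 = 122 nm.

122 nm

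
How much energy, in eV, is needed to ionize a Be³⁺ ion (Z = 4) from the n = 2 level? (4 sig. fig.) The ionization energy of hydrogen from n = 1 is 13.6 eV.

E_n = −13.6 Z²/n² = −217.6/n² eV for Z = 4.
E_2 = −217.6/4 = −54.40 eV, so ionization (to E = 0) requires 54.40 eV.

54.40 eV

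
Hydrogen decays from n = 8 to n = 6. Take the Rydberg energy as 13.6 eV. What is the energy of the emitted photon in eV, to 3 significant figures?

0.165 eV

E_8 = −13.60/64 = −0.2125 eV and E_6 = −13.60/36 = −0.3778 eV.
The photon energy is |E_8 − E_6| = 0.165 eV.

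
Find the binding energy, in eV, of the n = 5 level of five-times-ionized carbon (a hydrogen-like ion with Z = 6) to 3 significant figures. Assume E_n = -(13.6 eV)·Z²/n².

19.6 eV

E_n = −13.6 Z²/n² = −489.6/n² eV for Z = 6.
E_5 = −489.6/25 = −19.6 eV, so ionization (to E = 0) requires 19.6 eV.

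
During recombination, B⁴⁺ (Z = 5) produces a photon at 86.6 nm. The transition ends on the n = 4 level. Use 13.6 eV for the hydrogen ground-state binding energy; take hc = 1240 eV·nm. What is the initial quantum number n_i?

n_i = 7

The photon energy is ΔE = hc/λ = 1240 / 86.6 = 14.32 eV.
With Z = 5, ΔE = 340.0 × (1/n_f² − 1/n_i²), so 1/n_f² − 1/n_i² = 0.04211.
With n_f = 4: 1/n_i² = 1/16 − 0.04211 = 0.02039, so n_i ≈ 7.00.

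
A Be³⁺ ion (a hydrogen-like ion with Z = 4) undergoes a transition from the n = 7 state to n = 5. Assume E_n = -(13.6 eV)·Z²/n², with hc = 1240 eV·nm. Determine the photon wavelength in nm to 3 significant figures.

291 nm

For Z = 4 the level energies scale as Z², so the effective Rydberg energy is 13.6 × 16 = 217.6 eV.
ΔE = 217.6 × (1/5² − 1/7²) = 217.6 × 0.01959 = 4.263 eV.
λ = hc/ΔE = 1240 / 4.263 = 291 nm.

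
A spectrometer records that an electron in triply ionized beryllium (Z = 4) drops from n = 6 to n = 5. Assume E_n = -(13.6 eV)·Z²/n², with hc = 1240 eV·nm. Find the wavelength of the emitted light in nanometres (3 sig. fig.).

466 nm

For Z = 4 the level energies scale as Z², so the effective Rydberg energy is 13.6 × 16 = 217.6 eV.
ΔE = 217.6 × (1/5² − 1/6²) = 217.6 × 0.01222 = 2.660 eV.
λ = hc/ΔE = 1240 / 2.660 = 466 nm.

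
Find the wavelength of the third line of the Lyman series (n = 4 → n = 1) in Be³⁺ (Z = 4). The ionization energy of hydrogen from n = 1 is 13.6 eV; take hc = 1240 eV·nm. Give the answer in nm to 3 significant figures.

6.08 nm

The Lyman series terminates on n_f = 1; the third line has n_i = 1+3 = 4.
ΔE = 217.6 × (1/1² − 1/4²) = 204.0 eV.
λ = 1240 / 204.0 = 6.08 nm.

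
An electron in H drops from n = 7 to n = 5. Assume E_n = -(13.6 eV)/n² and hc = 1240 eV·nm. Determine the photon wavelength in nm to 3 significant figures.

ΔE = 13.60 × (1/5² − 1/7²) = 13.60 × 0.01959 = 0.2664 eV.
λ = hc/ΔE = 1240 / 0.2664 = 4650 nm.

4650 nm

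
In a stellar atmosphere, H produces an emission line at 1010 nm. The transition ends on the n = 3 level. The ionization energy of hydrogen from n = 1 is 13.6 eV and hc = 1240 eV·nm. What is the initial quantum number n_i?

The photon energy is ΔE = hc/λ = 1240 / 1010 = 1.228 eV.
With Z = 1, ΔE = 13.60 × (1/n_f² − 1/n_i²), so 1/n_f² − 1/n_i² = 0.09027.
With n_f = 3: 1/n_i² = 1/9 − 0.09027 = 0.02084, so n_i ≈ 6.93.

n_i = 7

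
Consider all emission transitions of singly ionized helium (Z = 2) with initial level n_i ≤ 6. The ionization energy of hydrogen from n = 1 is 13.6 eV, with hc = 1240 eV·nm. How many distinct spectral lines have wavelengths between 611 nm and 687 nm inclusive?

1

Enumerate all n_i → n_f pairs with 1 ≤ n_f < n_i ≤ 6 and compute λ = 1240 / [13.6·4·(1/n_f² − 1/n_i²)].
Lines falling in [611, 687] nm: 6→4 (656.5 nm).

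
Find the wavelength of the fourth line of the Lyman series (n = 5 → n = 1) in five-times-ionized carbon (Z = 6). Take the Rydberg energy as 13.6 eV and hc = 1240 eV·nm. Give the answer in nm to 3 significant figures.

The Lyman series terminates on n_f = 1; the fourth line has n_i = 1+4 = 5.
ΔE = 489.6 × (1/1² − 1/5²) = 470.0 eV.
λ = 1240 / 470.0 = 2.64 nm.

2.64 nm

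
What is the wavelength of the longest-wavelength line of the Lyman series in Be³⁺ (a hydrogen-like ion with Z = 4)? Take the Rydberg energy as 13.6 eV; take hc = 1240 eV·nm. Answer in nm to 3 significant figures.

7.60 nm

The Lyman series terminates on n_f = 1; the first line has n_i = 1+1 = 2.
ΔE = 217.6 × (1/1² − 1/2²) = 163.2 eV.
λ = 1240 / 163.2 = 7.60 nm.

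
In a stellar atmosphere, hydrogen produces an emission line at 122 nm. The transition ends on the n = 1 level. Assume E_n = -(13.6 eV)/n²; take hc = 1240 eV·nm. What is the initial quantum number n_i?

The photon energy is ΔE = hc/λ = 1240 / 122 = 10.16 eV.
With Z = 1, ΔE = 13.60 × (1/n_f² − 1/n_i²), so 1/n_f² − 1/n_i² = 0.7473.
With n_f = 1: 1/n_i² = 1/1 − 0.7473 = 0.2527, so n_i ≈ 1.99.

n_i = 2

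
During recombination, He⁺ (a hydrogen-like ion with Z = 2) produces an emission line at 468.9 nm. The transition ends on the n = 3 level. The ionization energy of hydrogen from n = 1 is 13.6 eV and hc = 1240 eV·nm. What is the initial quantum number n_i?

n_i = 4

The photon energy is ΔE = hc/λ = 1240 / 468.9 = 2.644 eV.
With Z = 2, ΔE = 54.40 × (1/n_f² − 1/n_i²), so 1/n_f² − 1/n_i² = 0.04861.
With n_f = 3: 1/n_i² = 1/9 − 0.04861 = 0.06250, so n_i ≈ 4.00.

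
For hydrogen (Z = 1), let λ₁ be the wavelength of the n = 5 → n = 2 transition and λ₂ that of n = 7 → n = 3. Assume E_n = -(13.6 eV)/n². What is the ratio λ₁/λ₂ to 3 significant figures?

0.432

λ ∝ 1/ΔE ∝ 1/(1/n_f² − 1/n_i²), and the Z² and hc factors cancel in the ratio.
λ₁/λ₂ = (1/3² − 1/7²)/(1/2² − 1/5²) = 0.09070/0.2100 = 0.432.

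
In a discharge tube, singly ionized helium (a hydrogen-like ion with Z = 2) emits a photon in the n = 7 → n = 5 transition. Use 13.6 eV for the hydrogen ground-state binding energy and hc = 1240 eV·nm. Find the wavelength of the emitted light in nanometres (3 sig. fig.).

For Z = 2 the level energies scale as Z², so the effective Rydberg energy is 13.6 × 4 = 54.40 eV.
ΔE = 54.40 × (1/5² − 1/7²) = 54.40 × 0.01959 = 1.066 eV.
λ = hc/ΔE = 1240 / 1.066 = 1160 nm.

1160 nm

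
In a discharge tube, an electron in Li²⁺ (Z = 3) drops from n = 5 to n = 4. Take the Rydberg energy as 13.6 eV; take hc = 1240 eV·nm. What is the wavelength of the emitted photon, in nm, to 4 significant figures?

450.3 nm

For Z = 3 the level energies scale as Z², so the effective Rydberg energy is 13.6 × 9 = 122.4 eV.
ΔE = 122.4 × (1/4² − 1/5²) = 122.4 × 0.02250 = 2.754 eV.
λ = hc/ΔE = 1240 / 2.754 = 450.3 nm.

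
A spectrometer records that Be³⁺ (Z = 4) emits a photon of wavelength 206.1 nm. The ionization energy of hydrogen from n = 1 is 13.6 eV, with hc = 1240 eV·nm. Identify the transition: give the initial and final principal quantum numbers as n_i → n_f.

n_i = 9, n_f = 5

The photon energy is ΔE = hc/λ = 1240 / 206.1 = 6.016 eV.
With Z = 4, ΔE = 217.6 × (1/n_f² − 1/n_i²), so 1/n_f² − 1/n_i² = 0.02765.
Trying n_f = 5 gives 1/n_i² = 0.01235, i.e. n_i ≈ 9; this pair matches.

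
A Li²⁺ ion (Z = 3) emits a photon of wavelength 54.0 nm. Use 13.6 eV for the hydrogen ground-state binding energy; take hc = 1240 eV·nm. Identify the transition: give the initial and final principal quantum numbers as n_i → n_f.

n_i = 4, n_f = 2

The photon energy is ΔE = hc/λ = 1240 / 54.0 = 22.96 eV.
With Z = 3, ΔE = 122.4 × (1/n_f² − 1/n_i²), so 1/n_f² − 1/n_i² = 0.1876.
Trying n_f = 2 gives 1/n_i² = 0.06239, i.e. n_i ≈ 4; this pair matches.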